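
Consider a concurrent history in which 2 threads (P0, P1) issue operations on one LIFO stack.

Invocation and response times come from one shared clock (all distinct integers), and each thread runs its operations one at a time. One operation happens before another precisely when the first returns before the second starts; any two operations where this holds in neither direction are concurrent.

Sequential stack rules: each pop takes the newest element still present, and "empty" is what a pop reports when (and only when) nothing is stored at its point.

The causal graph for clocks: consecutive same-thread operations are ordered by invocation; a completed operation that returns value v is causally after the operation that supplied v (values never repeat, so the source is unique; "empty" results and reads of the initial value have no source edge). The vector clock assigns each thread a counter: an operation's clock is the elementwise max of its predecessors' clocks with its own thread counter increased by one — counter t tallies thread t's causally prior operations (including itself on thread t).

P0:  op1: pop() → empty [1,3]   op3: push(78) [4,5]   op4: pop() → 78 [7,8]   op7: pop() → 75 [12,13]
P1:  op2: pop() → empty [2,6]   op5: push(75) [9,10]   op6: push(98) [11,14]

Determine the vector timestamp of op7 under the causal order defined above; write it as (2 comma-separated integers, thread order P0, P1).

(4, 2)

op2, invoked 2, has no incoming edges; only P1's bump applies → (0, 1)
op1, invoked 1, has no incoming edges; only P0's bump applies → (1, 0)
VC(op5, invoked at 9): max of VC(op2)=(0, 1), then +1 on thread P1 → (0, 2)
VC(op3, invoked at 4): max of VC(op1)=(1, 0), then +1 on thread P0 → (2, 0)
VC(op6, invoked at 11): max of VC(op5)=(0, 2), then +1 on thread P1 → (0, 3)
VC(op4, invoked at 7): max of VC(op3)=(2, 0), then +1 on thread P0 → (3, 0)
VC(op7, invoked at 12): max of VC(op4)=(3, 0), VC(op5)=(0, 2), then +1 on thread P0 → (4, 2)
target: VC(op7) = (4, 2)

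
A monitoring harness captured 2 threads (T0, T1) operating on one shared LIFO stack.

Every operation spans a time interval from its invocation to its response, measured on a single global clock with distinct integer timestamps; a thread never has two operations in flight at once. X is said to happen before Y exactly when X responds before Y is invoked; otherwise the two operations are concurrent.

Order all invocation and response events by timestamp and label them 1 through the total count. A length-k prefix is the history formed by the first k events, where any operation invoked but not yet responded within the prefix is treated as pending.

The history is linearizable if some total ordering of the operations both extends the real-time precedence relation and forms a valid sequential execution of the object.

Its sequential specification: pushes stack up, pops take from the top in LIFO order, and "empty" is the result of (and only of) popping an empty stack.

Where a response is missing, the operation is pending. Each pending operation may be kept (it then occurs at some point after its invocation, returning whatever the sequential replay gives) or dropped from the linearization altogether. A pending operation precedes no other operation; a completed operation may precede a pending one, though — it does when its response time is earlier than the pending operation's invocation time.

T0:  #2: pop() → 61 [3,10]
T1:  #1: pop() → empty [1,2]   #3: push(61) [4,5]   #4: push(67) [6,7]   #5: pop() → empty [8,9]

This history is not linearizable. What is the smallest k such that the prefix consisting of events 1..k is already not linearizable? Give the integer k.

one valid order for events 1..8 is #1, #2, #3, #4:
1. #1 pop() → empty, leaving stack <>
2. #2 pop() (pending, included), leaving stack <>
3. #3 push(61), leaving stack <61>
4. #4 push(67), leaving stack <61,67>
with event 9 included (#5 responding at time 9), all real-time-consistent orders fail
including or dropping the 1 pending operation (#2) in any combination fails
one such order, #1, #3, #4, #5 (pending dropped), breaks at step 4 where #5 pop() → empty is illegal

9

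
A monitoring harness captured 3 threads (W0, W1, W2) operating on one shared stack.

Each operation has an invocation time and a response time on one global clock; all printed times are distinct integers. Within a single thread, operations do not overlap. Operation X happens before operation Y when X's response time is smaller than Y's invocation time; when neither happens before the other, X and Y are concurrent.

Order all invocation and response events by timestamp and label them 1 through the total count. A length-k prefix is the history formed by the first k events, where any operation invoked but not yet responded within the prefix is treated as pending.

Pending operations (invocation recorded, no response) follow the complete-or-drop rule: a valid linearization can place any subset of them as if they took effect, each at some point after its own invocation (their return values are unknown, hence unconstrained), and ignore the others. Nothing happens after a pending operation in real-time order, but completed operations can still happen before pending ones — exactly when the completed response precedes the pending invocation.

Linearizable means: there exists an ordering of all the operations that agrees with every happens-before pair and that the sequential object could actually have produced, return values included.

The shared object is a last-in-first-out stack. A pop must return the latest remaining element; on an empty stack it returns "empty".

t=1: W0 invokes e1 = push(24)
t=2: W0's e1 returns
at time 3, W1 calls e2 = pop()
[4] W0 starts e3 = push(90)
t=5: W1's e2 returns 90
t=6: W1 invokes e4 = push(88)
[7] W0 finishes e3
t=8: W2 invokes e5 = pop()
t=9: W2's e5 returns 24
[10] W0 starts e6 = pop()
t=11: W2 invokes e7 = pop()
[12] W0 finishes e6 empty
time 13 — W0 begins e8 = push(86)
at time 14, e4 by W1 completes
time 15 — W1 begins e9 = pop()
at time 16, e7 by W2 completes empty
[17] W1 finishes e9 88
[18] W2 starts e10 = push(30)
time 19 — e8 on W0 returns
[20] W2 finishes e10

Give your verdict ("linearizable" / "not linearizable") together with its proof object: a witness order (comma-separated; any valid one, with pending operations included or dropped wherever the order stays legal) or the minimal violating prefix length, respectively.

1. e1 push(24), leaving stack <24>
2. e3 push(90), leaving stack <24,90>
3. e2 pop() → 90, leaving stack <24>
4. e5 pop() → 24, leaving stack <>
5. e6 pop() → empty, leaving stack <>
6. e4 push(88), leaving stack <88>
7. e9 pop() → 88, leaving stack <>
8. e7 pop() → empty, leaving stack <>
9. e8 push(86), leaving stack <86>
10. e10 push(30), leaving stack <86,30>

linearizable — witness: e1, e3, e2, e5, e6, e4, e9, e7, e8, e10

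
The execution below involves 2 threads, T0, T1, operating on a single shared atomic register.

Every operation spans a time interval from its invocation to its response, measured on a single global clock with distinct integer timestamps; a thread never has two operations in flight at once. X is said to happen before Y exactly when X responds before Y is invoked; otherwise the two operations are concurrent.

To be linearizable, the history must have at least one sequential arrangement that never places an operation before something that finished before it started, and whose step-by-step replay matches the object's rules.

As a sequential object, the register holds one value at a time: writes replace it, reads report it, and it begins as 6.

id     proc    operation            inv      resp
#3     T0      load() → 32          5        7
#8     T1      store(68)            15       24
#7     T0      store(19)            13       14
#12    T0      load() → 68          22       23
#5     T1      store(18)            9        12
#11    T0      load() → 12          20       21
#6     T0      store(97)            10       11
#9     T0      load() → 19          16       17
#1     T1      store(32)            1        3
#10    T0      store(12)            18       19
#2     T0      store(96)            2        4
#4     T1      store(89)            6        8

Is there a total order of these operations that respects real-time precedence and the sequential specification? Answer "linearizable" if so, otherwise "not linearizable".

linearizable

witness order: #2, #1, #3, #4, #5, #6, #7, #9, #10, #11, #8, #12
1. #2 store(96), leaving value 96
2. #1 store(32), leaving value 32
3. #3 load() → 32, leaving value 32
4. #4 store(89), leaving value 89
5. #5 store(18), leaving value 18
6. #6 store(97), leaving value 97
7. #7 store(19), leaving value 19
8. #9 load() → 19, leaving value 19
9. #10 store(12), leaving value 12
10. #11 load() → 12, leaving value 12
11. #8 store(68), leaving value 68
12. #12 load() → 68, leaving value 68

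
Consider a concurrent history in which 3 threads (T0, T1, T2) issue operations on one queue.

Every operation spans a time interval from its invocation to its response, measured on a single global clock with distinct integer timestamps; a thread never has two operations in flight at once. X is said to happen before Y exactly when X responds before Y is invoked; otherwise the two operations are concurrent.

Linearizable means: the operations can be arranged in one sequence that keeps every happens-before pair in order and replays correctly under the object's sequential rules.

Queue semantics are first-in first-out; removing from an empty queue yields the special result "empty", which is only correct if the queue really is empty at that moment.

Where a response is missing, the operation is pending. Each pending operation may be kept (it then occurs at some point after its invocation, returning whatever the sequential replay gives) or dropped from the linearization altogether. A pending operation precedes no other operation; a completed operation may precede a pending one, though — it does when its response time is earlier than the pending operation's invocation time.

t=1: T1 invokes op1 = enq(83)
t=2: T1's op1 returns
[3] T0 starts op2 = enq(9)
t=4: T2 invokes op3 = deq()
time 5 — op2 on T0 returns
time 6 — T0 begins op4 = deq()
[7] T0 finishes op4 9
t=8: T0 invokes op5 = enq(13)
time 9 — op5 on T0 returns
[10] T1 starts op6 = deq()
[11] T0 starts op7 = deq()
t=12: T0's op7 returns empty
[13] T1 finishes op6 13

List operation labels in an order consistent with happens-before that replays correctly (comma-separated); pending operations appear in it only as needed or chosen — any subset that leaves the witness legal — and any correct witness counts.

op1, op2, op3, op4, op5, op6, op7

step 1: op1 enq(83) — queue <83>
step 2: op2 enq(9) — queue <83,9>
step 3: op3 deq() (pending, included) — queue <9>
step 4: op4 deq() → 9 — queue <>
step 5: op5 enq(13) — queue <13>
step 6: op6 deq() → 13 — queue <>
step 7: op7 deq() → empty — queue <>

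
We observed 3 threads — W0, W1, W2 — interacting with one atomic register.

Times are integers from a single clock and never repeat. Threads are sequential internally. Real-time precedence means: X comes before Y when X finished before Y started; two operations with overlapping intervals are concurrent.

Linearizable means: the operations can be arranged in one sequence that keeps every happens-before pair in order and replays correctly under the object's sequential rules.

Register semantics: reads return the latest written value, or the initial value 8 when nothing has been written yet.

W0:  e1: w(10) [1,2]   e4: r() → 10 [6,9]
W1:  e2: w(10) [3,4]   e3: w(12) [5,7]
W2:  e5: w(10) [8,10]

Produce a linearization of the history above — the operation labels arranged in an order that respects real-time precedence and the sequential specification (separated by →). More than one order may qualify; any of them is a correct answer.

after step 1 (e1 w(10)): value 10
after step 2 (e2 w(10)): value 10
after step 3 (e3 w(12)): value 12
after step 4 (e5 w(10)): value 10
after step 5 (e4 r() → 10): value 10

e1 → e2 → e3 → e5 → e4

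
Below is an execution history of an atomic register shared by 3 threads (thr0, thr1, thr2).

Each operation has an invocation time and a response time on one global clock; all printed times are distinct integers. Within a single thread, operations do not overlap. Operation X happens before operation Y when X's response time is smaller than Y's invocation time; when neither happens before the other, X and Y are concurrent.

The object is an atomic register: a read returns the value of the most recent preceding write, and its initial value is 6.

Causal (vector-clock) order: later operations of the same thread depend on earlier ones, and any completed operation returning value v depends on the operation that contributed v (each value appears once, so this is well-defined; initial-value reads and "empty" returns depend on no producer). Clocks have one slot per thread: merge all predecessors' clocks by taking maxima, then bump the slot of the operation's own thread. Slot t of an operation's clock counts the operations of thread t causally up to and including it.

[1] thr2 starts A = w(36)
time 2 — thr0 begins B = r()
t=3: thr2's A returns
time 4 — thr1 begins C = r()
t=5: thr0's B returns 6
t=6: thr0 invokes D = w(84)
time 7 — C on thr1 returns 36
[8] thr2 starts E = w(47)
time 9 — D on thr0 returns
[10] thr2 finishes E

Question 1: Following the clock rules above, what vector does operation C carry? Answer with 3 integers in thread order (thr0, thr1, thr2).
(0, 1, 1)

root op A, invoked 1: fresh clock plus thr2's own tick → (0, 0, 1)
root op B, invoked 2: fresh clock plus thr0's own tick → (1, 0, 0)
merge at E (invoked 8): VC(A)=(0, 0, 1), own-thread bump on thr2 → (0, 0, 2)
merge at C (invoked 4): VC(A)=(0, 0, 1), own-thread bump on thr1 → (0, 1, 1)
merge at D (invoked 6): VC(B)=(1, 0, 0), own-thread bump on thr0 → (2, 0, 0)
target: VC(C) = (0, 1, 1)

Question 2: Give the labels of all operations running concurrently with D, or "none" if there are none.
C, E

D spans [6,9]; an op avoiding the whole window 6..9 is ordered, any other is concurrent
A [1,3]: before
B [2,5]: before
C [4,7]: concurrent
E [8,10]: concurrent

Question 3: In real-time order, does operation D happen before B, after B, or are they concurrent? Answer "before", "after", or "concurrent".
after

D spans [6,9], B spans [2,5]
resp(B)=5 < inv(D)=6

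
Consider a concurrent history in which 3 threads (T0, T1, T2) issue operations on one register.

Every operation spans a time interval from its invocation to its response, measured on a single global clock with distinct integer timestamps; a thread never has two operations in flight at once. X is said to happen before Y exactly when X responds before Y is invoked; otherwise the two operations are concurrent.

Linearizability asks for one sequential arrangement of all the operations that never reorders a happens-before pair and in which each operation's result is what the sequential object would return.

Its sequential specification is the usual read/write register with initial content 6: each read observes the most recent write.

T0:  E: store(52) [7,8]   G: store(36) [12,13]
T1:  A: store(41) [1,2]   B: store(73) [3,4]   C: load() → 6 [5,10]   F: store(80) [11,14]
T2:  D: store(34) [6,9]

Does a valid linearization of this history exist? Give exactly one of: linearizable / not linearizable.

not linearizable

events 1..9 are fine; event 10 — the response of C at time 10 — makes the prefix non-linearizable
no legal order exists: 6 real-time-consistent candidates over 5 completed register operations, all rejected
for example A, B, C, D, E fails at step 3: C load() → 6 is not legal there
for example A, B, C, E, D fails at step 3: C load() → 6 is not legal there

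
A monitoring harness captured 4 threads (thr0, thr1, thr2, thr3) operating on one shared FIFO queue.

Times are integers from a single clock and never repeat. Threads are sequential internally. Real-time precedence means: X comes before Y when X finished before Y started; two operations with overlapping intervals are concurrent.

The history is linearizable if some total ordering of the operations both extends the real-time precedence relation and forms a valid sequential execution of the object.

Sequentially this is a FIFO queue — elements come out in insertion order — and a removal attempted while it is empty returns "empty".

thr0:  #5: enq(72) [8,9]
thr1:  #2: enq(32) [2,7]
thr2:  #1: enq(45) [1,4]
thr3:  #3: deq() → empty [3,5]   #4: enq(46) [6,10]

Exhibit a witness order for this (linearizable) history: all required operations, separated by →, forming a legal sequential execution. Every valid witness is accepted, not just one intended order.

after step 1 (#3 deq() → empty): queue <>
after step 2 (#1 enq(45)): queue <45>
after step 3 (#2 enq(32)): queue <45,32>
after step 4 (#4 enq(46)): queue <45,32,46>
after step 5 (#5 enq(72)): queue <45,32,46,72>

#3 → #1 → #2 → #4 → #5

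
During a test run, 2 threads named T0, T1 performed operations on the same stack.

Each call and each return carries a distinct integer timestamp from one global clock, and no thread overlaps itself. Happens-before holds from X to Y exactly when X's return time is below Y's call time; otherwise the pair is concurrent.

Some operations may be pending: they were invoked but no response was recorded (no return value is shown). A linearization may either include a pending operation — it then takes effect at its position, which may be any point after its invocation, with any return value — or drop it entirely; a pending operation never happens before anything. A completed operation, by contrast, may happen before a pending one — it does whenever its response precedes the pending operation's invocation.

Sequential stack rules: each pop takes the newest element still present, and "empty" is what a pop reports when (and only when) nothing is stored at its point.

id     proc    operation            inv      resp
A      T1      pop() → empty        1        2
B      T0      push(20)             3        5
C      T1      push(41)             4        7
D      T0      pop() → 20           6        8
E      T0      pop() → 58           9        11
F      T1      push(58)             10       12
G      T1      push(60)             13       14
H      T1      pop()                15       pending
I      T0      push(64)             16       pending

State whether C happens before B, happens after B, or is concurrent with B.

concurrent

C spans [4,7], B spans [3,5]
the intervals overlap in both directions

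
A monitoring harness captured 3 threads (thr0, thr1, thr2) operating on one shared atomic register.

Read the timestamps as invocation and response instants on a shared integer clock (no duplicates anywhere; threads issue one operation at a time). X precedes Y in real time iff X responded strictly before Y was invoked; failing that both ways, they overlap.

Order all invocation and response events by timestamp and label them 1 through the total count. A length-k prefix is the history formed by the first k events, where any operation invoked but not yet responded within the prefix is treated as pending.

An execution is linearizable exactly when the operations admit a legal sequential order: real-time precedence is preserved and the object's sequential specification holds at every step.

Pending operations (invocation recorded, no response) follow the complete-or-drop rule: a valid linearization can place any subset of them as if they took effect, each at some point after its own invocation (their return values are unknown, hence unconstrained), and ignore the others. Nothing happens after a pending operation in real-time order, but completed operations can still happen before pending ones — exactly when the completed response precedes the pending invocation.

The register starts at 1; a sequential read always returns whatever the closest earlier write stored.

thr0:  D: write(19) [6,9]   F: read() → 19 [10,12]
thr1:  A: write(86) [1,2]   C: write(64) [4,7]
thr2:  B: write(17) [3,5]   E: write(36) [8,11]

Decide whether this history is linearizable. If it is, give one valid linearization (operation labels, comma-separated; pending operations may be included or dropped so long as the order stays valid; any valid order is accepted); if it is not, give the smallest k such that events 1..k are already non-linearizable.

linearizable — witness: A, B, C, D, F, E

1. A write(86), leaving value 86
2. B write(17), leaving value 17
3. C write(64), leaving value 64
4. D write(19), leaving value 19
5. F read() → 19, leaving value 19
6. E write(36), leaving value 36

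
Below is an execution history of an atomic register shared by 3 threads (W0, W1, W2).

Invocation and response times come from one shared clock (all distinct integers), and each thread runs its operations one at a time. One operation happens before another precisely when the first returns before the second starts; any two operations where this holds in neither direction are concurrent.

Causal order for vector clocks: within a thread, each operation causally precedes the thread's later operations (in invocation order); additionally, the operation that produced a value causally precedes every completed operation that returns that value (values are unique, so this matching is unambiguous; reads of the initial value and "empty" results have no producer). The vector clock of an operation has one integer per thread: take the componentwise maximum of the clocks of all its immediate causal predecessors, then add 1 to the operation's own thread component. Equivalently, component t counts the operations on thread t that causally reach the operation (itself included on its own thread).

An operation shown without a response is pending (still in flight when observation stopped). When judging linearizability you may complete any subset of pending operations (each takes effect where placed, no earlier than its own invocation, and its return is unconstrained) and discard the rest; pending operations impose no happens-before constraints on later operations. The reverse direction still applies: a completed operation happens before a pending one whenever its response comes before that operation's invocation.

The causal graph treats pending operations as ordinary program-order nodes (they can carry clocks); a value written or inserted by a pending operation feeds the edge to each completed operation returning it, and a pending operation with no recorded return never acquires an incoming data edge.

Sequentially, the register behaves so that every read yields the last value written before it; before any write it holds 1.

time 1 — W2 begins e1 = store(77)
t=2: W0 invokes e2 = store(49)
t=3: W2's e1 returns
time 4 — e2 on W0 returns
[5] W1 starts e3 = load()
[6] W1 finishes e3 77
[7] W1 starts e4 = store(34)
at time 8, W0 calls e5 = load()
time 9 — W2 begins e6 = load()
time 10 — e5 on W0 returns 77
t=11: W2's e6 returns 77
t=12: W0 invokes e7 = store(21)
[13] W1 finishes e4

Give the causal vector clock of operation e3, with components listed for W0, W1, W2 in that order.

VC(e1, invoked at 1): no causal predecessors; +1 on W2 → (0, 0, 1)
VC(e2, invoked at 2): no causal predecessors; +1 on W0 → (1, 0, 0)
invoked at 9, e6 merges VC(e1)=(0, 0, 1) and bumps W2's slot → (0, 0, 2)
invoked at 5, e3 merges VC(e1)=(0, 0, 1) and bumps W1's slot → (0, 1, 1)
invoked at 7, e4 merges VC(e3)=(0, 1, 1) and bumps W1's slot → (0, 2, 1)
invoked at 8, e5 merges VC(e1)=(0, 0, 1), VC(e2)=(1, 0, 0) and bumps W0's slot → (2, 0, 1)
invoked at 12, e7 merges VC(e5)=(2, 0, 1) and bumps W0's slot → (3, 0, 1)
target: VC(e3) = (0, 1, 1)

(0, 1, 1)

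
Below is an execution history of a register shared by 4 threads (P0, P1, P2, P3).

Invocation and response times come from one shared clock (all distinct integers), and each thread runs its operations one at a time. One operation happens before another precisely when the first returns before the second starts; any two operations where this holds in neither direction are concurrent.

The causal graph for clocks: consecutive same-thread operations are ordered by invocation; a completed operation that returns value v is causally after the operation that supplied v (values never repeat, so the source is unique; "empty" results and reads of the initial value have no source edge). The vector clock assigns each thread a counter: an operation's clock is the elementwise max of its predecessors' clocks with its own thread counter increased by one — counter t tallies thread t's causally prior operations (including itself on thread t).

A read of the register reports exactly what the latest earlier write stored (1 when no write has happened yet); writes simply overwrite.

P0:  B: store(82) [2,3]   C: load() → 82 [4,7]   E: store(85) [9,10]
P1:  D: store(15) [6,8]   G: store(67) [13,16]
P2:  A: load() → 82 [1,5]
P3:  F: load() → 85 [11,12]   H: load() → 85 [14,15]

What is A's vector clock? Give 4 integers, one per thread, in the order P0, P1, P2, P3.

D, invoked 6, has no incoming edges; only P1's bump applies → (0, 1, 0, 0)
B, invoked 2, has no incoming edges; only P0's bump applies → (1, 0, 0, 0)
G, invoked 13, takes VC(D)=(0, 1, 0, 0) under max, adds 1 for P1 → (0, 2, 0, 0)
A, invoked 1, takes VC(B)=(1, 0, 0, 0) under max, adds 1 for P2 → (1, 0, 1, 0)
C, invoked 4, takes VC(B)=(1, 0, 0, 0) under max, adds 1 for P0 → (2, 0, 0, 0)
E, invoked 9, takes VC(C)=(2, 0, 0, 0) under max, adds 1 for P0 → (3, 0, 0, 0)
F, invoked 11, takes VC(E)=(3, 0, 0, 0) under max, adds 1 for P3 → (3, 0, 0, 1)
H, invoked 14, takes VC(E)=(3, 0, 0, 0), VC(F)=(3, 0, 0, 1) under max, adds 1 for P3 → (3, 0, 0, 2)
target: VC(A) = (1, 0, 1, 0)

(1, 0, 1, 0)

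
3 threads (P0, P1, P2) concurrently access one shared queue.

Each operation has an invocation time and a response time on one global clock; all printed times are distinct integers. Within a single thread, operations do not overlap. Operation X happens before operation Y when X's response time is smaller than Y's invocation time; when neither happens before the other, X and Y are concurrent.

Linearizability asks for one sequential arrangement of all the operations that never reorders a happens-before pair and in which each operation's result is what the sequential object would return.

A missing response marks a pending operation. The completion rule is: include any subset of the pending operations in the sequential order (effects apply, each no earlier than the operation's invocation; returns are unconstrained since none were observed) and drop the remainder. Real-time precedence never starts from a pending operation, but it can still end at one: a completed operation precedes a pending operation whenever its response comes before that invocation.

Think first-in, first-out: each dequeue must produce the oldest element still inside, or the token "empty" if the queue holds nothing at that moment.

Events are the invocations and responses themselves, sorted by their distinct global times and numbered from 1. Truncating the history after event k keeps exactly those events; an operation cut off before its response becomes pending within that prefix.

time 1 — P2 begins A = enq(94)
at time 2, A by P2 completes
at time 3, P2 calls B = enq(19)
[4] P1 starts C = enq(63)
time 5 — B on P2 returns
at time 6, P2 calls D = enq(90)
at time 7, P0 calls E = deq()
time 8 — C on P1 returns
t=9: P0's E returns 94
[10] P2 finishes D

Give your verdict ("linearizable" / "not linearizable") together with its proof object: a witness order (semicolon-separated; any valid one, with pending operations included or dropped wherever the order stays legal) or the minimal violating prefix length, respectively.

step 1: A enq(94) — queue <94>
step 2: B enq(19) — queue <94,19>
step 3: C enq(63) — queue <94,19,63>
step 4: D enq(90) — queue <94,19,63,90>
step 5: E deq() → 94 — queue <19,63,90>

linearizable — witness: A; B; C; D; E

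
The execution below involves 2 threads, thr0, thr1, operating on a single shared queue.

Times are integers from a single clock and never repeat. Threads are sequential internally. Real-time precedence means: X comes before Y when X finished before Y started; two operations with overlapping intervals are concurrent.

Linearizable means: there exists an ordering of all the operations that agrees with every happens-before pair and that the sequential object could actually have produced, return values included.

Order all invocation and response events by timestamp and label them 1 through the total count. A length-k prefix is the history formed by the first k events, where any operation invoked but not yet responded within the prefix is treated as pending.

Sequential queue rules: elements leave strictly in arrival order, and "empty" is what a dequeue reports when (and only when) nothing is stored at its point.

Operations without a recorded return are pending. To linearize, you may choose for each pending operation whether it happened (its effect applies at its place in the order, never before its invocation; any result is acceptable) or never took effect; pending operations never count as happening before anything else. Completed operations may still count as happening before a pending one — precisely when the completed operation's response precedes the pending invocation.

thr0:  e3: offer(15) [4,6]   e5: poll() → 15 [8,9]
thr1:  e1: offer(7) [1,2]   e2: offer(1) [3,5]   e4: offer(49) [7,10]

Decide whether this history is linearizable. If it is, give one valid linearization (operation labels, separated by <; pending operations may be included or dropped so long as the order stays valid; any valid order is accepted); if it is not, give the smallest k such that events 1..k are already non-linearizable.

events 1..8 are fine; event 9 — the response of e5 at time 9 — makes the prefix non-linearizable
no legal order exists: 2 real-time-consistent candidates over 4 completed queue operations, all rejected
every completion of the 1 pending operation (e4) was checked; none linearizes
take e1, e2, e3, e5 (pending dropped): step 4 already fails, because e5 poll() → 15 cannot occur there
take e1, e3, e2, e5 (pending dropped): step 4 already fails, because e5 poll() → 15 cannot occur there

not linearizable — minimal violating prefix: 9 events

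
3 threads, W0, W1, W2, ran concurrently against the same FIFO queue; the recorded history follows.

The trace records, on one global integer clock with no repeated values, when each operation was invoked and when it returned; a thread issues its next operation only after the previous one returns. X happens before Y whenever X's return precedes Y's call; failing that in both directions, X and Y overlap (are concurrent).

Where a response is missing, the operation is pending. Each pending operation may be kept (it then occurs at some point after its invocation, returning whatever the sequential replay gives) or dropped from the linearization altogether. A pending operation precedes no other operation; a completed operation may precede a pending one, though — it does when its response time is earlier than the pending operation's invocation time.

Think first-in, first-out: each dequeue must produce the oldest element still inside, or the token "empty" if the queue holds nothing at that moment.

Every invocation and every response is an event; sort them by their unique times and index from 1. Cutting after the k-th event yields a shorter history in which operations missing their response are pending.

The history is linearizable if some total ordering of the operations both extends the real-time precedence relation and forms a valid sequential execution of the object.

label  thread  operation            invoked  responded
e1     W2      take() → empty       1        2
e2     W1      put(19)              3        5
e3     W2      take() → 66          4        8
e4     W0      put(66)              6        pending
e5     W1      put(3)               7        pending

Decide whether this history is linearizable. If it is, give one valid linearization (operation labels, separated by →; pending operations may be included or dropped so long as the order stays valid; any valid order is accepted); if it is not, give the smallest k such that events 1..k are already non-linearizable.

not linearizable — minimal violating prefix: 8 events

cut after 7 events: linearizable; cut after 8 events (e3 responds, time 8): not linearizable
2 orders of the 3 completed FIFO queue ops respect real time; none is legal
completion choices over the 2 pending operations (e4, e5) were checked; none helps
for example e1, e2, e3 (pending dropped) fails at step 3: e3 take() → 66 is not legal there
for example e1, e3, e2 (pending dropped) fails at step 2: e3 take() → 66 is not legal there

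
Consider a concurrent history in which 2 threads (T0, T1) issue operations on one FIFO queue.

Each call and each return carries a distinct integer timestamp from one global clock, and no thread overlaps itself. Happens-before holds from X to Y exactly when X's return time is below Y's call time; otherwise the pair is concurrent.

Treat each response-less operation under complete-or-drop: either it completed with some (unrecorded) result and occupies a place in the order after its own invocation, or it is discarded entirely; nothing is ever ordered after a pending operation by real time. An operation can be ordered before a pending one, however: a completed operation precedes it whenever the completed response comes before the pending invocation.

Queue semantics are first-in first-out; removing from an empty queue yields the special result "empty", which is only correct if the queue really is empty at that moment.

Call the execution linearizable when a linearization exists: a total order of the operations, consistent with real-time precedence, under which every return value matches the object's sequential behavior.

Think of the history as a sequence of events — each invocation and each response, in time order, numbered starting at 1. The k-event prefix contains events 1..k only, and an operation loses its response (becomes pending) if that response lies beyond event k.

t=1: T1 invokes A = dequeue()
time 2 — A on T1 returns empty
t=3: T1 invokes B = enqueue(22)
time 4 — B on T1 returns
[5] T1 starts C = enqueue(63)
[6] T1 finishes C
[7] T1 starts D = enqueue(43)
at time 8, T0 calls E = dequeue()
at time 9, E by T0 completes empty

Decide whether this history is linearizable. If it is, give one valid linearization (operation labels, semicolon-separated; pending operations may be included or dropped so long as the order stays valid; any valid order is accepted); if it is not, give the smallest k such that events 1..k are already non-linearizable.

the violation lands at event 9, E's response at time 9: events 1..8 linearize, events 1..9 do not
the completed operations (4 total) allow one real-time order; the FIFO queue replay rejects it
no escape via the 1 pending operation (D): every completion choice fails
e.g. A, B, C, E (pending dropped): illegal at step 4, since E dequeue() → empty cannot apply there

not linearizable — minimal violating prefix: 9 events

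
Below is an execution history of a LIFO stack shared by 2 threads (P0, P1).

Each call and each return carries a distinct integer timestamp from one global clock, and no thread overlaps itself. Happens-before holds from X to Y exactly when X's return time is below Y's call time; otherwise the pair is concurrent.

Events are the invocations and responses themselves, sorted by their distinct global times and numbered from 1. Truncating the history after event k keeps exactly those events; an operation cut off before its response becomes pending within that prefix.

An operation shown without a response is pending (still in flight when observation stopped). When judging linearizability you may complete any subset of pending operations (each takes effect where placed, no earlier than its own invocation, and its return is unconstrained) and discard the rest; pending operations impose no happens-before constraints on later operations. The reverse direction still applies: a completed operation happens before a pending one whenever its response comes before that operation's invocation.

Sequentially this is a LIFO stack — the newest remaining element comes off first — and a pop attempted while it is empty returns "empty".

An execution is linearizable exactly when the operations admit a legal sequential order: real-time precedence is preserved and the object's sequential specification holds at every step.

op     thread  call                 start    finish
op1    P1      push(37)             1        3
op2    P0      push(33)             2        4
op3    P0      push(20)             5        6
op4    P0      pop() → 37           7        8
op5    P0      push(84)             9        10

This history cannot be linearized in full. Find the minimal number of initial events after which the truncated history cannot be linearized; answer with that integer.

8

one valid order for events 1..7 is op1, op2, op3:
1. op1 push(37), leaving stack <37>
2. op2 push(33), leaving stack <37,33>
3. op3 push(20), leaving stack <37,33,20>
adding event 8 (op4 responds at 8) leaves no legal real-time order
one such order, op1, op2, op3, op4, breaks at step 4 where op4 pop() → 37 is illegal
one such order, op2, op1, op3, op4, breaks at step 4 where op4 pop() → 37 is illegal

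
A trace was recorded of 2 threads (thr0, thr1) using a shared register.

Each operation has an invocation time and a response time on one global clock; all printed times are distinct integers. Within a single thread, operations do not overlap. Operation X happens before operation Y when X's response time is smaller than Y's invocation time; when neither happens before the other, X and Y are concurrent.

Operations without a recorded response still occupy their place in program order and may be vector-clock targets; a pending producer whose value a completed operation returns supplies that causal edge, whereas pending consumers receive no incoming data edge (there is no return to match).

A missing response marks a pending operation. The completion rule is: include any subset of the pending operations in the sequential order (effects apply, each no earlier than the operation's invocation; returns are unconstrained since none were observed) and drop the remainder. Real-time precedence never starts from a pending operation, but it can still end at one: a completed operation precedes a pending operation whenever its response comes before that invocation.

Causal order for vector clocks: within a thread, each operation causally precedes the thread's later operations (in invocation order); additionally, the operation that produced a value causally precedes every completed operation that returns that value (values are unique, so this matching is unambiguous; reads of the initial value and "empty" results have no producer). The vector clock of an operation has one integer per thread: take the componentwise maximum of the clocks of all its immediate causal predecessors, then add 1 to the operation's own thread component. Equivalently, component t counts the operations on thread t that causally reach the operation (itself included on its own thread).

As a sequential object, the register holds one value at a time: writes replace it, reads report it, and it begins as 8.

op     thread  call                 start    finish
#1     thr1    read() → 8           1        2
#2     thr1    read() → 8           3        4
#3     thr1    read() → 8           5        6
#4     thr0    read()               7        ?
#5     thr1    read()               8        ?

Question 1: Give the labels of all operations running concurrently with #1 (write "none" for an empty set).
#1 spans [1,2]; an op avoiding the whole window 1..2 is ordered, any other is concurrent
#2 [3,4]: after
#3 [5,6]: after
#4 [7,…): after
#5 [8,…): after

none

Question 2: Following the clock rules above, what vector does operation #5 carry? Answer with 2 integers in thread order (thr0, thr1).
VC(#1, invoked at 1): no causal predecessors; +1 on thr1 → (0, 1)
VC(#4, invoked at 7): no causal predecessors; +1 on thr0 → (1, 0)
from VC(#1)=(0, 1), #2 (invoked 3) maxes components and bumps thr1 → (0, 2)
from VC(#2)=(0, 2), #3 (invoked 5) maxes components and bumps thr1 → (0, 3)
from VC(#3)=(0, 3), #5 (invoked 8) maxes components and bumps thr1 → (0, 4)
target: VC(#5) = (0, 4)

(0, 4)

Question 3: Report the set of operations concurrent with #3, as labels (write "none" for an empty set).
concurrent with #3 ([5,6]): every op whose interval crosses 5..6
#1 [1,2]: before
#2 [3,4]: before
#4 [7,…): after
#5 [8,…): after

none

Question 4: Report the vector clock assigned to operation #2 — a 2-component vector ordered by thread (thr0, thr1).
no predecessors for #1 (invoked 1): thr1 increments from zero → (0, 1)
no predecessors for #4 (invoked 7): thr0 increments from zero → (1, 0)
merge at #2 (invoked 3): VC(#1)=(0, 1), own-thread bump on thr1 → (0, 2)
merge at #3 (invoked 5): VC(#2)=(0, 2), own-thread bump on thr1 → (0, 3)
merge at #5 (invoked 8): VC(#3)=(0, 3), own-thread bump on thr1 → (0, 4)
target: VC(#2) = (0, 2)

(0, 2)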